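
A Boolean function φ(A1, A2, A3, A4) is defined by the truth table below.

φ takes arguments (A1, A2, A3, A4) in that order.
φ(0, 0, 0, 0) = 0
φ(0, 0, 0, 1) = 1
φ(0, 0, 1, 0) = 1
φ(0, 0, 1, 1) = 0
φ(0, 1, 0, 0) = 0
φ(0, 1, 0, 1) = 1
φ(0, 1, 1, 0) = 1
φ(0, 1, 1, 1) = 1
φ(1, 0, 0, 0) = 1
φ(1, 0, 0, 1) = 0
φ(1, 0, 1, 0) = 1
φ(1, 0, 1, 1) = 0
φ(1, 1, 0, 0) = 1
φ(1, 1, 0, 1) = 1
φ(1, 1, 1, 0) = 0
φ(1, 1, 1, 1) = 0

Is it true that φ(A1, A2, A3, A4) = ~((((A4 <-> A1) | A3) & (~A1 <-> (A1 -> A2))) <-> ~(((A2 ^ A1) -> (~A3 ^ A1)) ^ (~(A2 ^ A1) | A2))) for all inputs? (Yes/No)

Test each input against both φ and the formula:
  A1=0, A2=0, A3=0, A4=0: formula gives 0, φ = 0 ✓
  A1=0, A2=0, A3=0, A4=1: formula gives 1, φ = 1 ✓
  A1=0, A2=0, A3=1, A4=0: formula gives 0, but φ = 1 ✗
Since they disagree at (0,0,1,0), the expression is not a correct formula for φ.

No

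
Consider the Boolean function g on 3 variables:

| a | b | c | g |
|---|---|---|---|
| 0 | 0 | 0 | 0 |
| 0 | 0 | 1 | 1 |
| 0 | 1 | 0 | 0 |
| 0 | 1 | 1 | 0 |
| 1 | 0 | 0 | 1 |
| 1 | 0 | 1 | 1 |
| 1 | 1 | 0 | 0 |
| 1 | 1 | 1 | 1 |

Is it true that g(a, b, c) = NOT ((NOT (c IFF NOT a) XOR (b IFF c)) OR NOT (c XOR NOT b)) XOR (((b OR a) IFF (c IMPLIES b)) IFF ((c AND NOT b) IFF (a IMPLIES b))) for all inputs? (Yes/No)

Yes

Evaluate NOT ((NOT (c IFF NOT a) XOR (b IFF c)) OR NOT (c XOR NOT b)) XOR (((b OR a) IFF (c IMPLIES b)) IFF ((c AND NOT b) IFF (a IMPLIES b))) on each row and compare to g:
  a=0, b=0, c=0: formula gives 0, g = 0 ✓
  a=0, b=0, c=1: formula gives 1, g = 1 ✓
  a=0, b=1, c=0: formula gives 0, g = 0 ✓
  a=0, b=1, c=1: formula gives 0, g = 0 ✓
  a=1, b=0, c=0: formula gives 1, g = 1 ✓
  … (the remaining 3 rows also agree.)
No disagreement on any input; they are logically equivalent.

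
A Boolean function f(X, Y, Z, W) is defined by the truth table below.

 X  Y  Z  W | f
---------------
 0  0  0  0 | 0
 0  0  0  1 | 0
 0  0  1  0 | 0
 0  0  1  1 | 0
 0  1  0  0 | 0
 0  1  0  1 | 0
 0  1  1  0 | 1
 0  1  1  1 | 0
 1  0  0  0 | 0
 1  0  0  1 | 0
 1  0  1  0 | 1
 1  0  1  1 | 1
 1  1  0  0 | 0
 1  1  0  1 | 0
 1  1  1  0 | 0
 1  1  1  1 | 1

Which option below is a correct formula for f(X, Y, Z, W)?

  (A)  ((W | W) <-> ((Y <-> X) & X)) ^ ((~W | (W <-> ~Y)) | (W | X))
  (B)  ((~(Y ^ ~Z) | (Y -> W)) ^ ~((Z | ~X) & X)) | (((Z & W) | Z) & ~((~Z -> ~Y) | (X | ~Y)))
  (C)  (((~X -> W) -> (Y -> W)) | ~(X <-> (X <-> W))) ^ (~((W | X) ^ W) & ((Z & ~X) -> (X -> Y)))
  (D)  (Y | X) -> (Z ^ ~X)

(A) disagrees with f on (0,0,0,1) (formula → 1, table → 0); rule it out.
(C) disagrees with f on (0,1,1,0) (formula → 0, table → 1); rule it out.
(D) disagrees with f on (0,0,0,0) (formula → 1, table → 0); rule it out.
Only (B) survives; checking it on all 16 rows confirms it matches f.

B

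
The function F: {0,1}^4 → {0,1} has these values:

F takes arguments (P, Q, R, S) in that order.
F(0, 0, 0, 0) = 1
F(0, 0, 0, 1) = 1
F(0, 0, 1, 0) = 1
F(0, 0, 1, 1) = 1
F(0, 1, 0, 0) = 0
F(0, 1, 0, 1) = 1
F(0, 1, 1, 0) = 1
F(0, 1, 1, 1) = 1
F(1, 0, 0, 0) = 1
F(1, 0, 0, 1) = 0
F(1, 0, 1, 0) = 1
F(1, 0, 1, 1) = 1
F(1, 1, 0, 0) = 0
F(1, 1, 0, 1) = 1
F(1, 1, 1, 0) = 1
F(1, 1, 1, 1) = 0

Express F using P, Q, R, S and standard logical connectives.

The 0-rows are (0,1,0,0), (1,0,0,1), (1,1,0,0), (1,1,1,1). Take each as a conjunction (¬P·Q·¬R·¬S, P·¬Q·¬R·S, P·Q·¬R·¬S, P·Q·R·S), form their disjunction, and complement — that gives a formula that is 1 everywhere F is.

F(P, Q, R, S) = not ((((((not P and Q) and not R) and not S) or (((P and not Q) and not R) and S)) or (((P and Q) and not R) and not S)) or (((P and Q) and R) and S))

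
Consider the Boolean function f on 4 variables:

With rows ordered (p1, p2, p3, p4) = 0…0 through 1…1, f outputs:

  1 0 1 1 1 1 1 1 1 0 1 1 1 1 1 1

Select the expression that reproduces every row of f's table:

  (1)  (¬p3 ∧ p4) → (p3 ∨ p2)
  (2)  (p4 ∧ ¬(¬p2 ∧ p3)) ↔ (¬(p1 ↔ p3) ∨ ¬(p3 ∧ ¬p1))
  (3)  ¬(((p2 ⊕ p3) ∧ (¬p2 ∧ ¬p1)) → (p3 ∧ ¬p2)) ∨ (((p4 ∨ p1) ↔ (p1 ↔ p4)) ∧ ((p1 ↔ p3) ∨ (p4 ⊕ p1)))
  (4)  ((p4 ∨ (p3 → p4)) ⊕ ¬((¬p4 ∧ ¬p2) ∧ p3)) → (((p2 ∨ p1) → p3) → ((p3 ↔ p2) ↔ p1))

1

(2): at (0,0,0,0) it gives 0, but f = 1 — eliminated.
(3): at (0,0,0,0) it gives 0, but f = 1 — eliminated.
(4): at (0,0,0,1) it gives 1, but f = 0 — eliminated.
That leaves (1). Evaluating it on every row reproduces the table of f exactly.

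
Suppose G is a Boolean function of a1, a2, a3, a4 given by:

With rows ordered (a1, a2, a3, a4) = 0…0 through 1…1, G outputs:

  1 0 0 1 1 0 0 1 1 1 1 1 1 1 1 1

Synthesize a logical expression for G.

G(a1, a2, a3, a4) = not ((((((not a1 and not a2) and not a3) and a4) or (((not a1 and not a2) and a3) and not a4)) or (((not a1 and a2) and not a3) and a4)) or (((not a1 and a2) and a3) and not a4))

The 0-rows are (0,0,0,1), (0,0,1,0), (0,1,0,1), (0,1,1,0). Take each as a conjunction (¬a1·¬a2·¬a3·a4, ¬a1·¬a2·a3·¬a4, ¬a1·a2·¬a3·a4, ¬a1·a2·a3·¬a4), form their disjunction, and complement — that gives a formula that is 1 everywhere G is.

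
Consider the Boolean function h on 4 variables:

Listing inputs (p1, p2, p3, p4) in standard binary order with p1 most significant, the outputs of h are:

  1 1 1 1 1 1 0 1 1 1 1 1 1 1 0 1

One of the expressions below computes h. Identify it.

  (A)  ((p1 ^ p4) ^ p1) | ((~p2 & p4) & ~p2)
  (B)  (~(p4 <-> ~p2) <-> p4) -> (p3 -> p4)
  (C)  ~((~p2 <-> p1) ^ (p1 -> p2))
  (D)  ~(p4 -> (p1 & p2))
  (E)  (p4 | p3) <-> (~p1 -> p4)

(A) fails at (0,0,0,0): the formula yields 0, h is 1.
(C) fails at (0,0,0,0): the formula yields 0, h is 1.
(D) fails at (0,0,0,0): the formula yields 0, h is 1.
(E) fails at (0,0,1,0): the formula yields 0, h is 1.
(B) is the remaining candidate, and it agrees with h on all 16 inputs.

B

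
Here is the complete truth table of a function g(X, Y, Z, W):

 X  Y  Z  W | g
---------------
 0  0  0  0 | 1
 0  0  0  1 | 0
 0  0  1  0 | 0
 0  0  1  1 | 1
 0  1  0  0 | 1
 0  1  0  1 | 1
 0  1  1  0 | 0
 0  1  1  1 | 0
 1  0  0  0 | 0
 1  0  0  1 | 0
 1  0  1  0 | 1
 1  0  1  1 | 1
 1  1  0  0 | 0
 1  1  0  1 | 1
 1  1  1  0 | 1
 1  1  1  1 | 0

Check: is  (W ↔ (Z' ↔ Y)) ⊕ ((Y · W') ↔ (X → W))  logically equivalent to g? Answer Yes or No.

Evaluate (W ↔ (Z' ↔ Y)) ⊕ ((Y · W') ↔ (X → W)) on each row and compare to g:
  X=0, Y=0, Z=0, W=0: formula gives 1, g = 1 ✓
  X=0, Y=0, Z=0, W=1: formula gives 0, g = 0 ✓
  X=0, Y=0, Z=1, W=0: formula gives 0, g = 0 ✓
  X=0, Y=0, Z=1, W=1: formula gives 1, g = 1 ✓
  … (the remaining 12 rows also agree.)
Every row agrees, so the formula is equivalent.

Yes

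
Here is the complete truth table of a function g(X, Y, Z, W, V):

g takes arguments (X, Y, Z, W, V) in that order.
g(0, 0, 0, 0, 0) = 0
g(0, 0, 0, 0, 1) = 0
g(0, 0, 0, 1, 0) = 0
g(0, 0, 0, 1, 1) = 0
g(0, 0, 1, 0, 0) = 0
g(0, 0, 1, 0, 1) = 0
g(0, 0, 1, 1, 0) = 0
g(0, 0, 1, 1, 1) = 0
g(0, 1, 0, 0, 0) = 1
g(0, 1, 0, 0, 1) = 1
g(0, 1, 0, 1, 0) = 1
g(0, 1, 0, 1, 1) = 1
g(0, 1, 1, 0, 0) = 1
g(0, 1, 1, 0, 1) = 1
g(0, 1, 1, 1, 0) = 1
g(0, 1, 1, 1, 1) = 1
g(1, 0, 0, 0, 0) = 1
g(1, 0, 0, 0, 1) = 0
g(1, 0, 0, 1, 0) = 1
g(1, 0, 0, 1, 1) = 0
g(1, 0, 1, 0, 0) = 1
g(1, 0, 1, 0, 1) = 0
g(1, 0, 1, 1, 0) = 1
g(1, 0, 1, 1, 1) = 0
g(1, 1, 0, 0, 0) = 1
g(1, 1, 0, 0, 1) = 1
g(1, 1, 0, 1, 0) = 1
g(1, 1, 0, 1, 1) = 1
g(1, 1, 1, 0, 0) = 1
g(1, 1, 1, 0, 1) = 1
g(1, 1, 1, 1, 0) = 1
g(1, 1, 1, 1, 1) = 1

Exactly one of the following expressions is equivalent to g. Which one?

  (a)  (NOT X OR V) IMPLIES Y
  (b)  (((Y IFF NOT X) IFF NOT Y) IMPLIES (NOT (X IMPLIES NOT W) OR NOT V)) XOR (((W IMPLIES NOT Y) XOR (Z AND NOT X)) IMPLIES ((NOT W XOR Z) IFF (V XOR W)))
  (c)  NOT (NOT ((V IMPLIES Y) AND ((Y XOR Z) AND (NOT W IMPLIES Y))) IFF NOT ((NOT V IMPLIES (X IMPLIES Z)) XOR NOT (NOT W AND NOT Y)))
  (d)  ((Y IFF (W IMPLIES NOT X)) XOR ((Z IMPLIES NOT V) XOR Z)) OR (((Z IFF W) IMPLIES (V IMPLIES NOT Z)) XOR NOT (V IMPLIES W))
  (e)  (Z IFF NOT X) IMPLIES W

a

(b) disagrees with g on (0,0,0,0,0) (formula → 1, table → 0); rule it out.
(c) disagrees with g on (0,0,0,0,0) (formula → 1, table → 0); rule it out.
(d) disagrees with g on (0,0,0,0,0) (formula → 1, table → 0); rule it out.
(e) disagrees with g on (0,0,0,0,0) (formula → 1, table → 0); rule it out.
Only (a) survives; checking it on all 32 rows confirms it matches g.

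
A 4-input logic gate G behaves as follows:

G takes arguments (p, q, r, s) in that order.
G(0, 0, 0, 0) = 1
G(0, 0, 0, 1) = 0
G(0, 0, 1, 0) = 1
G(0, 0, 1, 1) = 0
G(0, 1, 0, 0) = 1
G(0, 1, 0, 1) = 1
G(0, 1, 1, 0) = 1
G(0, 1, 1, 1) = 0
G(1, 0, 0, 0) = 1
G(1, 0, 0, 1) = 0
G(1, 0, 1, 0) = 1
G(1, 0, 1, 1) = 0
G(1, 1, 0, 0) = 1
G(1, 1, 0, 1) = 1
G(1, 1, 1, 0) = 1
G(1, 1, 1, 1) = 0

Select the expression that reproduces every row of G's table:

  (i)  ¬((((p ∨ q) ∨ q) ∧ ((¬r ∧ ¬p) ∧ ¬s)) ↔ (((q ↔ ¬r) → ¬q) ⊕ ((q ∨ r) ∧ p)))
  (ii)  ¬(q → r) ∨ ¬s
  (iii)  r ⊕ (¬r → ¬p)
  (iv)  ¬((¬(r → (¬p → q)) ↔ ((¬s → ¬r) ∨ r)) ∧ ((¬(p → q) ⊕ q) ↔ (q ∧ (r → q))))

ii

(i): at (0,0,0,1) it gives 1, but G = 0 — eliminated.
(iii): at (0,0,0,1) it gives 1, but G = 0 — eliminated.
(iv): at (0,0,0,1) it gives 1, but G = 0 — eliminated.
Only (ii) survives; checking it on all 16 rows confirms it matches G.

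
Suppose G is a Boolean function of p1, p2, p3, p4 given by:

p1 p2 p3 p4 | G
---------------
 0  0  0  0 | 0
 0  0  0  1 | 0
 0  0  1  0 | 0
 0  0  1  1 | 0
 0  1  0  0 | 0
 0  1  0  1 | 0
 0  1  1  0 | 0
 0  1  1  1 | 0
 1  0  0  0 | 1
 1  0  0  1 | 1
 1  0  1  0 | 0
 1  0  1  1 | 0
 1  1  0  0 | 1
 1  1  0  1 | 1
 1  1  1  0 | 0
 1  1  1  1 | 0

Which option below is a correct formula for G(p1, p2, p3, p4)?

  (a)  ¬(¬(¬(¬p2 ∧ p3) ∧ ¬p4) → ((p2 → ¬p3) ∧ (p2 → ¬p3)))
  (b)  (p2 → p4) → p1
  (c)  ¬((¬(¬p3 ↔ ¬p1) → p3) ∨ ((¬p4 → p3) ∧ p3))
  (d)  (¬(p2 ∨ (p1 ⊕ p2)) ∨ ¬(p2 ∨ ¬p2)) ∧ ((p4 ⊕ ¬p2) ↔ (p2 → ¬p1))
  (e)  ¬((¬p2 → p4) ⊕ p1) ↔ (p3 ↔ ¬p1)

c

(a) fails at (0,1,1,1): the formula yields 1, G is 0.
(b) fails at (0,1,0,0): the formula yields 1, G is 0.
(d) fails at (0,0,0,0): the formula yields 1, G is 0.
(e) fails at (0,0,0,1): the formula yields 1, G is 0.
(c) is the remaining candidate, and it agrees with G on all 16 inputs.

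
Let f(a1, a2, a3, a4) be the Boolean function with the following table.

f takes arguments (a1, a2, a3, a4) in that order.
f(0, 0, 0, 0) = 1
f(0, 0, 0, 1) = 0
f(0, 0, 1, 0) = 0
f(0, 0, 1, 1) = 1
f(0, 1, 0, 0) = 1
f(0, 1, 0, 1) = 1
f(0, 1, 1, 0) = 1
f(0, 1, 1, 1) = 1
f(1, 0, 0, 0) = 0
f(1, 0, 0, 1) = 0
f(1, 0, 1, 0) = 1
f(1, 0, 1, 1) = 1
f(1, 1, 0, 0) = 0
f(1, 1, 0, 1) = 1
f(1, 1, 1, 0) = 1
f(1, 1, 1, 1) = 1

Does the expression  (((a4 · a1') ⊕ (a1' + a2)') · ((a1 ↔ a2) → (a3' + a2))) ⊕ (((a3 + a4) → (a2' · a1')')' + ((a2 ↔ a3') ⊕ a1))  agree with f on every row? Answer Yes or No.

Evaluate (((a4 · a1') ⊕ (a1' + a2)') · ((a1 ↔ a2) → (a3' + a2))) ⊕ (((a3 + a4) → (a2' · a1')')' + ((a2 ↔ a3') ⊕ a1)) on each row and compare to f:
  a1=0, a2=0, a3=0, a4=0: formula gives 0, but f = 1 ✗
A single disagreement suffices: at (0,0,0,0) they differ, so the formula does not compute f.

No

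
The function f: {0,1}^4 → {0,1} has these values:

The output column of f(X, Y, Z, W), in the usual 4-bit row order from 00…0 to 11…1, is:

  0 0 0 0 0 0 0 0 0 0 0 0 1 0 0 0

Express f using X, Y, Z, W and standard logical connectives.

f(X, Y, Z, W) = ((X · Y) · Z') · W'

f is 1 on exactly one input, (1,1,0,0), whose minterm is X·Y·¬Z·¬W. So f is just that conjunction.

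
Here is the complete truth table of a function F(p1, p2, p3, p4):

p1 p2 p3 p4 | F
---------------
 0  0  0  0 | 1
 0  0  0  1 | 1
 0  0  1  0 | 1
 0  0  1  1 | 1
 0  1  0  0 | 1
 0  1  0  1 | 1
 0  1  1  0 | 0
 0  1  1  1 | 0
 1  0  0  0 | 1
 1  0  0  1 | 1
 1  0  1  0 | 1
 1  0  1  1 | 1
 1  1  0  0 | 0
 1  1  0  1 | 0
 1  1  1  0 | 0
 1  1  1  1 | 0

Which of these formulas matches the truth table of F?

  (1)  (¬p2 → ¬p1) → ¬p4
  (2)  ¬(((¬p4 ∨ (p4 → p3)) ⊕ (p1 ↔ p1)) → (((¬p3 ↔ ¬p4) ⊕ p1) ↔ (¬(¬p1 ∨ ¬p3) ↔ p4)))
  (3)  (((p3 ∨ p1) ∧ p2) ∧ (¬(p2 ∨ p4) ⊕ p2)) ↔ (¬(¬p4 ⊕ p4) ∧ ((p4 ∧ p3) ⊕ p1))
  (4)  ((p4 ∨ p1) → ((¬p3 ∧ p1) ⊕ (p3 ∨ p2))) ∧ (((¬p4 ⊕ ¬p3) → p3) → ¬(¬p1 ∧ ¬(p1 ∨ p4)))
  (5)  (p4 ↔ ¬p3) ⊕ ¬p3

(1) disagrees with F on (0,0,0,1) (formula → 0, table → 1); rule it out.
(2) disagrees with F on (0,0,0,0) (formula → 0, table → 1); rule it out.
(4) disagrees with F on (0,0,0,0) (formula → 0, table → 1); rule it out.
(5) disagrees with F on (0,0,0,1) (formula → 0, table → 1); rule it out.
Only (3) survives; checking it on all 16 rows confirms it matches F.

3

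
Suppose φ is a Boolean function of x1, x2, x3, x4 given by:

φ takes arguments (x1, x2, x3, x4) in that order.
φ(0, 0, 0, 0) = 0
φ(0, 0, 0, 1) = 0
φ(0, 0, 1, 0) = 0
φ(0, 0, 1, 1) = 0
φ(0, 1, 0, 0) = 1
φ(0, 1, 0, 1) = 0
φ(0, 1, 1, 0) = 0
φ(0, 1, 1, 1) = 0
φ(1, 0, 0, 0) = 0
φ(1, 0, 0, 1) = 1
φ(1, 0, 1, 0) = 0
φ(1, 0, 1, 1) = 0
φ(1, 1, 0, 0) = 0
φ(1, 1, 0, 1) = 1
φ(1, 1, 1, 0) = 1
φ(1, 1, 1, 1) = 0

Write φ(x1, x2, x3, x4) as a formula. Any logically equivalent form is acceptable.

φ(x1, x2, x3, x4) = (((((~x1 & x2) & ~x3) & ~x4) | (((x1 & ~x2) & ~x3) & x4)) | (((x1 & x2) & ~x3) & x4)) | (((x1 & x2) & x3) & ~x4)

φ=1 on 4 inputs: (0,1,0,0), (1,0,0,1), (1,1,0,1), (1,1,1,0). Reading each as a conjunction of literals (¬x1·x2·¬x3·¬x4, x1·¬x2·¬x3·x4, x1·x2·¬x3·x4, x1·x2·x3·¬x4) and taking the OR gives the canonical DNF.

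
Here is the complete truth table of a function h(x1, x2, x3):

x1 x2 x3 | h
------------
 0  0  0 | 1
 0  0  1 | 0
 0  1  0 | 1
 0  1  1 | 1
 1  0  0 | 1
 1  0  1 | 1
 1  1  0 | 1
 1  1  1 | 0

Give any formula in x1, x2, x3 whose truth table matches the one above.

h(x1, x2, x3) = not (((not x1 and not x2) and x3) or ((x1 and x2) and x3))

h is 0 on only 2 rows — (0,0,1), (1,1,1). Writing each as a minterm (¬x1·¬x2·x3, x1·x2·x3) and OR-ing them characterizes exactly where h=0, so h is the negation of that disjunction.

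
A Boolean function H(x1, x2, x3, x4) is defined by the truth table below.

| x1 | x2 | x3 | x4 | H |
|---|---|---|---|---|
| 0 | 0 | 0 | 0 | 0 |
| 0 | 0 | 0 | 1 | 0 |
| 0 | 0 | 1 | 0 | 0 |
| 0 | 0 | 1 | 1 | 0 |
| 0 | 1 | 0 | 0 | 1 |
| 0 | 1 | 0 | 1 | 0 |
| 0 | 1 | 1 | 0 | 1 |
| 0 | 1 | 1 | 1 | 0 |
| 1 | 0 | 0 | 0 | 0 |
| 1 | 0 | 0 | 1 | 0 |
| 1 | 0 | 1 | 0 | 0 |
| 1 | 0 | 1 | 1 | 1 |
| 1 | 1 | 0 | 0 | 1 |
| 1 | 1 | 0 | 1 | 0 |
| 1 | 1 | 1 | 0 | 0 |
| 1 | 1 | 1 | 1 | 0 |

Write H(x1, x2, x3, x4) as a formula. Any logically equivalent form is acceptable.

H(x1, x2, x3, x4) = (((((~x1 & x2) & ~x3) & ~x4) | (((~x1 & x2) & x3) & ~x4)) | (((x1 & ~x2) & x3) & x4)) | (((x1 & x2) & ~x3) & ~x4)

H=1 on 4 inputs: (0,1,0,0), (0,1,1,0), (1,0,1,1), (1,1,0,0). Reading each as a conjunction of literals (¬x1·x2·¬x3·¬x4, ¬x1·x2·x3·¬x4, x1·¬x2·x3·x4, x1·x2·¬x3·¬x4) and taking the OR gives the canonical DNF.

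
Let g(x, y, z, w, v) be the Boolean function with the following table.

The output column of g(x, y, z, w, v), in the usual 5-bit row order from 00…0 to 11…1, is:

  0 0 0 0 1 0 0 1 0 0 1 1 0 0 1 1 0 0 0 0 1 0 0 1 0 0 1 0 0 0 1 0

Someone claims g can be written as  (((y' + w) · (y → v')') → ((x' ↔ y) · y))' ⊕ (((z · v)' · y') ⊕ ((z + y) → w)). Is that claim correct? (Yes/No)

Test each input against both g and the formula:
  x=0, y=0, z=0, w=0, v=0: formula gives 0, g = 0 ✓
  x=0, y=0, z=0, w=0, v=1: formula gives 0, g = 0 ✓
  x=0, y=0, z=0, w=1, v=0: formula gives 0, g = 0 ✓
  x=0, y=0, z=0, w=1, v=1: formula gives 0, g = 0 ✓
  … (the remaining 28 rows also agree.)
Every row agrees, so the formula is equivalent.

Yes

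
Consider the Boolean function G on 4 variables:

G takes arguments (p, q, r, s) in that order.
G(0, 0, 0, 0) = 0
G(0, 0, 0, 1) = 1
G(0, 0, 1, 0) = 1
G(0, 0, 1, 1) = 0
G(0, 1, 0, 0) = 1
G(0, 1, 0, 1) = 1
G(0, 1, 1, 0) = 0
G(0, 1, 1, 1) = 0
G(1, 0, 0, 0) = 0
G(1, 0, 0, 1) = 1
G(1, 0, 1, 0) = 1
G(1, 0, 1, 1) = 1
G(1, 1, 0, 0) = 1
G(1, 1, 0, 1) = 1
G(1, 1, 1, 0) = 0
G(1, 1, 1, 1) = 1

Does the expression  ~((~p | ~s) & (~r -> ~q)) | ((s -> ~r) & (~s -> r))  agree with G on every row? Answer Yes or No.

No

Evaluate ~((~p | ~s) & (~r -> ~q)) | ((s -> ~r) & (~s -> r)) on each row and compare to G:
  p=0, q=0, r=0, s=0: formula gives 0, G = 0 ✓
  p=0, q=0, r=0, s=1: formula gives 1, G = 1 ✓
  p=0, q=0, r=1, s=0: formula gives 1, G = 1 ✓
  p=0, q=0, r=1, s=1: formula gives 0, G = 0 ✓
  …
  p=0, q=1, r=1, s=0: formula gives 1, but G = 0 ✗
Since they disagree at (0,1,1,0), the expression is not a correct formula for G.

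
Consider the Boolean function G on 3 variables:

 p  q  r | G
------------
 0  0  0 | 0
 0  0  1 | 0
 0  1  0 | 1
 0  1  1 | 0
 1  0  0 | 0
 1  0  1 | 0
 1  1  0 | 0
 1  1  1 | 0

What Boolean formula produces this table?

Only row (0,1,0) gives 1. That row's minterm ¬p·q·¬r is G directly.

G(p, q, r) = (not p and q) and not r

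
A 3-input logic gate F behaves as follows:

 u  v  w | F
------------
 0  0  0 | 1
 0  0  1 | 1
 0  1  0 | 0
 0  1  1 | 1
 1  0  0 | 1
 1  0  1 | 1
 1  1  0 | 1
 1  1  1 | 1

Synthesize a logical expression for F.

F is 0 on exactly one input, (0,1,0), whose minterm is ¬u·v·¬w. So F is the negation of that single conjunction.

F(u, v, w) = ((u' · v) · w')'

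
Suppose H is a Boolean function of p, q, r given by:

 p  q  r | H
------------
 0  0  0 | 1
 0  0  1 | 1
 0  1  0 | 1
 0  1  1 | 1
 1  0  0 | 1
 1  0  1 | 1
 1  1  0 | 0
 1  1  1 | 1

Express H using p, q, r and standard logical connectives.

H is 0 on exactly one input, (1,1,0), whose minterm is p·q·¬r. So H is the negation of that single conjunction.

H(p, q, r) = ~((p & q) & ~r)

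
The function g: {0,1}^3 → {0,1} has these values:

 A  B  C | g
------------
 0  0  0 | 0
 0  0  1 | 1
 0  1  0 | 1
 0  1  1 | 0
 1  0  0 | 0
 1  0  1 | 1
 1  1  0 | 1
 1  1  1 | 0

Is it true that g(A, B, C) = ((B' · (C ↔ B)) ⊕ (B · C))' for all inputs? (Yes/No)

Yes

Evaluate ((B' · (C ↔ B)) ⊕ (B · C))' on each row and compare to g:
  A=0, B=0, C=0: formula gives 0, g = 0 ✓
  A=0, B=0, C=1: formula gives 1, g = 1 ✓
  A=0, B=1, C=0: formula gives 1, g = 1 ✓
  A=0, B=1, C=1: formula gives 0, g = 0 ✓
  A=1, B=0, C=0: formula gives 0, g = 0 ✓
  … (the remaining 3 rows also agree.)
No disagreement on any input; they are logically equivalent.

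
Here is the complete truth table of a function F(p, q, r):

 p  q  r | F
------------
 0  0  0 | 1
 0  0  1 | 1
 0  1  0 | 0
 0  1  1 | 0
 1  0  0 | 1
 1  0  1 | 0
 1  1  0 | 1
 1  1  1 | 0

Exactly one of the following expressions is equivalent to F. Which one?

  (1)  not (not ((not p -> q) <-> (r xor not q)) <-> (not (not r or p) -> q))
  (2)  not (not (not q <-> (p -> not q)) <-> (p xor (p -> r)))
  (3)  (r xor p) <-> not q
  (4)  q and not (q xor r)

2

(1) disagrees with F on (0,0,0) (formula → 0, table → 1); rule it out.
(3) disagrees with F on (0,0,0) (formula → 0, table → 1); rule it out.
(4) disagrees with F on (0,0,0) (formula → 0, table → 1); rule it out.
Only (2) survives; checking it on all 8 rows confirms it matches F.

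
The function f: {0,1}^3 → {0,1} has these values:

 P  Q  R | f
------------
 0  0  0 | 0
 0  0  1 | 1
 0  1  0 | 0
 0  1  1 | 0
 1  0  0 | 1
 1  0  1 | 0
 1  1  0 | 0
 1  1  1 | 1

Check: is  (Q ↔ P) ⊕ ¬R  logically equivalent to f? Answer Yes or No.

No

Check the formula against f row by row:
  P=0, Q=0, R=0: formula gives 0, f = 0 ✓
  P=0, Q=0, R=1: formula gives 1, f = 1 ✓
  P=0, Q=1, R=0: formula gives 1, but f = 0 ✗
A single disagreement suffices: at (0,1,0) they differ, so the formula does not compute f.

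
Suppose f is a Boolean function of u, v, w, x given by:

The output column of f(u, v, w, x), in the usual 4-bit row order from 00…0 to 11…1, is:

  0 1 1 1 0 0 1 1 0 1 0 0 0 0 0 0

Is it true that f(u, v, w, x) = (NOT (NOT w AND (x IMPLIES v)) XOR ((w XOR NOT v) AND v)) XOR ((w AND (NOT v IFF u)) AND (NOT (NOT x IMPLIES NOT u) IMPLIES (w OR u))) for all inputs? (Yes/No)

Test each input against both f and the formula:
  u=0, v=0, w=0, x=0: formula gives 0, f = 0 ✓
  u=0, v=0, w=0, x=1: formula gives 1, f = 1 ✓
  u=0, v=0, w=1, x=0: formula gives 1, f = 1 ✓
  u=0, v=0, w=1, x=1: formula gives 1, f = 1 ✓
  …and likewise for the remaining 12 rows.
All 16 rows match — the expression computes f exactly.

Yes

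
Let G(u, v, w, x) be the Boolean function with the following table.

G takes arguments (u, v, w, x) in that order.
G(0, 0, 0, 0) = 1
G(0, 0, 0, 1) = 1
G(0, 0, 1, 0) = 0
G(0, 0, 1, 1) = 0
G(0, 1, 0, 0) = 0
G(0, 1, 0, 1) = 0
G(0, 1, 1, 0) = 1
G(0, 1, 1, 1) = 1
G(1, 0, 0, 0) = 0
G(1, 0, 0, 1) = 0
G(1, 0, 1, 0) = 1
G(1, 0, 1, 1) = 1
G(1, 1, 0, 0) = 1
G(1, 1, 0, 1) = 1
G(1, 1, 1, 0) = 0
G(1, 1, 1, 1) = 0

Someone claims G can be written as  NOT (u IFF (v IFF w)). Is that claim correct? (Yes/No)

Yes

Evaluate NOT (u IFF (v IFF w)) on each row and compare to G:
  u=0, v=0, w=0, x=0: formula gives 1, G = 1 ✓
  u=0, v=0, w=0, x=1: formula gives 1, G = 1 ✓
  u=0, v=0, w=1, x=0: formula gives 0, G = 0 ✓
  u=0, v=0, w=1, x=1: formula gives 0, G = 0 ✓
  … (the remaining 12 rows also agree.)
Every row agrees, so the formula is equivalent.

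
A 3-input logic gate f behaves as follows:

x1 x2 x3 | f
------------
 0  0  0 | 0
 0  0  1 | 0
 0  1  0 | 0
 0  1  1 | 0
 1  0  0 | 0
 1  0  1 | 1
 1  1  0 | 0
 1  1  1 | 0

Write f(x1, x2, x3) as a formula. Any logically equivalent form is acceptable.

f(x1, x2, x3) = (x1 · x2') · x3

f is 1 on exactly one input, (1,0,1), whose minterm is x1·¬x2·x3. So f is just that conjunction.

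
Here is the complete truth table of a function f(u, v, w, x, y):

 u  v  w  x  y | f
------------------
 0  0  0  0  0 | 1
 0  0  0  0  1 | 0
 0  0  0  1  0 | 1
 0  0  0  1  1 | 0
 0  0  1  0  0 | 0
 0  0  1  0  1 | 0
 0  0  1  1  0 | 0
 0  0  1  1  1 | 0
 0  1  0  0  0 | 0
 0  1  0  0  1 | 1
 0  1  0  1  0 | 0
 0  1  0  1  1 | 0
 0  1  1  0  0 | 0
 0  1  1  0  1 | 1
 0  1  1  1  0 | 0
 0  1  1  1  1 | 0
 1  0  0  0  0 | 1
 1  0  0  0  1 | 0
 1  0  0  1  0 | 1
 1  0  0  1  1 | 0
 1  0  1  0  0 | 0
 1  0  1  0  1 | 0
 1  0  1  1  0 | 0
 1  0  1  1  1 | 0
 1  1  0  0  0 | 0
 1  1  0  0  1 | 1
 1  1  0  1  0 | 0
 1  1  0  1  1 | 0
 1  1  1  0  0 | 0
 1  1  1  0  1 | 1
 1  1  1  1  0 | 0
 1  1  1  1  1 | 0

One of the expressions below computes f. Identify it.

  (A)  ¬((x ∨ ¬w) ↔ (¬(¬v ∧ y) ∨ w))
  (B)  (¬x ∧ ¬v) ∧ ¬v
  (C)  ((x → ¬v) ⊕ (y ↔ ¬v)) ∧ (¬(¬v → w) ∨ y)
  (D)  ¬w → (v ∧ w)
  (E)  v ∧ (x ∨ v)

C

(A) fails at (0,0,0,0,0): the formula yields 0, f is 1.
(B) fails at (0,0,0,0,1): the formula yields 1, f is 0.
(D) fails at (0,0,0,0,0): the formula yields 0, f is 1.
(E) fails at (0,0,0,0,0): the formula yields 0, f is 1.
(C) is the remaining candidate, and it agrees with f on all 32 inputs.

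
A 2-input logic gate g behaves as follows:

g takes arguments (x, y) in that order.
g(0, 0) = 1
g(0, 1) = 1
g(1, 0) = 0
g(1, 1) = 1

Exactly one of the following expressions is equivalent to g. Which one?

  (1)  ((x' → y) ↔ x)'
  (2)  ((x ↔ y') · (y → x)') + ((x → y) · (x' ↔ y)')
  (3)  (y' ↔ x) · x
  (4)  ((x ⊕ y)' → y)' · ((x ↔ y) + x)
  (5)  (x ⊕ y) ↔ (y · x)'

(1): at (0,0) it gives 0, but g = 1 — eliminated.
(3): at (0,0) it gives 0, but g = 1 — eliminated.
(4): at (0,1) it gives 0, but g = 1 — eliminated.
(5): at (0,0) it gives 0, but g = 1 — eliminated.
That leaves (2). Evaluating it on every row reproduces the table of g exactly.

2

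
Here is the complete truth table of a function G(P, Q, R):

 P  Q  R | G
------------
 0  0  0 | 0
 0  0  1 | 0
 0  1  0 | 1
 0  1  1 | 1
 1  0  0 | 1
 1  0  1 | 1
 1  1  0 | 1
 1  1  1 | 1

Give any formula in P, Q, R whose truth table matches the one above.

G(P, Q, R) = ¬(((¬P ∧ ¬Q) ∧ ¬R) ∨ ((¬P ∧ ¬Q) ∧ R))

There are just 2 zero rows: (0,0,0), (0,0,1). Their minterms are ¬P·¬Q·¬R, ¬P·¬Q·R; the OR of those covers precisely the 0-outputs, and negating it yields G.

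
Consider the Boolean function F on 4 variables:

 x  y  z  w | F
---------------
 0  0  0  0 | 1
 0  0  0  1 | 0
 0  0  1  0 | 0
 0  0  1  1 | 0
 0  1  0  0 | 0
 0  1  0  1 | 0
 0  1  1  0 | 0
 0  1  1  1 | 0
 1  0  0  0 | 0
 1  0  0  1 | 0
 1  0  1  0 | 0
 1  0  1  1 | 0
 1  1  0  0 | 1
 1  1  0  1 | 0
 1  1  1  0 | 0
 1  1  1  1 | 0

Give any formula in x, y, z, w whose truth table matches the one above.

F(x, y, z, w) = (((x' · y') · z') · w') + (((x · y) · z') · w')

Collect the rows where F=1 — (0,0,0,0), (1,1,0,0) — and write one minterm per row: ¬x·¬y·¬z·¬w, x·y·¬z·¬w. Their union (logical OR) reproduces the table exactly.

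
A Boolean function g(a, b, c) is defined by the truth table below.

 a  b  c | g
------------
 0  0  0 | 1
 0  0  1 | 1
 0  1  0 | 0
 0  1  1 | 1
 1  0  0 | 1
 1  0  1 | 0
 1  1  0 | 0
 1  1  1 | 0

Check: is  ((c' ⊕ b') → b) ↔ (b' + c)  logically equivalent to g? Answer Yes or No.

No

Check the formula against g row by row:
  a=0, b=0, c=0: formula gives 1, g = 1 ✓
  a=0, b=0, c=1: formula gives 0, but g = 1 ✗
Since they disagree at (0,0,1), the expression is not a correct formula for g.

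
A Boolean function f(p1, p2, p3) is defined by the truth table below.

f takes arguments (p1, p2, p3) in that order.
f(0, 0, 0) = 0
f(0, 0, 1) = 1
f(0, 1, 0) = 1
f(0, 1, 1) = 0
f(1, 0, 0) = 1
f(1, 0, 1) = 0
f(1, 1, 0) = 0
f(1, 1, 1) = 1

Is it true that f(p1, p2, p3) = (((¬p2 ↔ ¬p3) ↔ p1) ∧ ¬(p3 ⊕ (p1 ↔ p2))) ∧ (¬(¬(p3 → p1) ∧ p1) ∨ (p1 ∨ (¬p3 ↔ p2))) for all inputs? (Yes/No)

Evaluate (((¬p2 ↔ ¬p3) ↔ p1) ∧ ¬(p3 ⊕ (p1 ↔ p2))) ∧ (¬(¬(p3 → p1) ∧ p1) ∨ (p1 ∨ (¬p3 ↔ p2))) on each row and compare to f:
  p1=0, p2=0, p3=0: formula gives 0, f = 0 ✓
  p1=0, p2=0, p3=1: formula gives 1, f = 1 ✓
  p1=0, p2=1, p3=0: formula gives 1, f = 1 ✓
  p1=0, p2=1, p3=1: formula gives 0, f = 0 ✓
  p1=1, p2=0, p3=0: formula gives 1, f = 1 ✓
  … (the remaining 3 rows also agree.)
All 8 rows match — the expression computes f exactly.

Yes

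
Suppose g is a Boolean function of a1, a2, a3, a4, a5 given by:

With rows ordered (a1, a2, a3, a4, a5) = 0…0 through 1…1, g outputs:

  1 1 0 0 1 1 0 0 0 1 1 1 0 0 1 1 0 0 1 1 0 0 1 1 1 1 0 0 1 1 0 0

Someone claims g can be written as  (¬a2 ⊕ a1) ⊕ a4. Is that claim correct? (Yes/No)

No

Check the formula against g row by row:
  a1=0, a2=0, a3=0, a4=0, a5=0: formula gives 1, g = 1 ✓
  a1=0, a2=0, a3=0, a4=0, a5=1: formula gives 1, g = 1 ✓
  a1=0, a2=0, a3=0, a4=1, a5=0: formula gives 0, g = 0 ✓
  a1=0, a2=0, a3=0, a4=1, a5=1: formula gives 0, g = 0 ✓
  …
  a1=0, a2=1, a3=0, a4=0, a5=1: formula gives 0, but g = 1 ✗
A single disagreement suffices: at (0,1,0,0,1) they differ, so the formula does not compute g.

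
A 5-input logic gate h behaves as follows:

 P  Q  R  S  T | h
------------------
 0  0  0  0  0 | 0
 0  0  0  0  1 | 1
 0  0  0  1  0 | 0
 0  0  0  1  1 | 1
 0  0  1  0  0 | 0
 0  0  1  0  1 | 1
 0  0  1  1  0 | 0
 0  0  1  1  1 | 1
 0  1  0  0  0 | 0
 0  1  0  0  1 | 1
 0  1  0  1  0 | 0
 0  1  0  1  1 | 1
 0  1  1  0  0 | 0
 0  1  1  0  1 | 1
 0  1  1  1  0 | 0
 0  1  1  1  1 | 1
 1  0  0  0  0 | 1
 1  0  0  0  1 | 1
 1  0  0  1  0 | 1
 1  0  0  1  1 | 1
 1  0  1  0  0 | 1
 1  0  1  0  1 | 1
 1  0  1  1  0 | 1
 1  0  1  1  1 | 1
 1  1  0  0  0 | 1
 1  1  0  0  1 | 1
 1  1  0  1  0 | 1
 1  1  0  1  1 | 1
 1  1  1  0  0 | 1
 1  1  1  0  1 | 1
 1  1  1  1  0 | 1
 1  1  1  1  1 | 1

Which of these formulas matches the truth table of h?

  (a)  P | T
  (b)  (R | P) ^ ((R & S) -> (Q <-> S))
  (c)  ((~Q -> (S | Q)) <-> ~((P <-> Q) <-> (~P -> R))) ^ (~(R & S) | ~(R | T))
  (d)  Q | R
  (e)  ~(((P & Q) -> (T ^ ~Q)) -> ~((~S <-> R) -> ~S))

(b) fails at (0,0,0,0,0): the formula yields 1, h is 0.
(c) fails at (0,0,0,0,0): the formula yields 1, h is 0.
(d) fails at (0,0,0,0,1): the formula yields 0, h is 1.
(e) fails at (0,0,0,0,0): the formula yields 1, h is 0.
(a) is the remaining candidate, and it agrees with h on all 32 inputs.

a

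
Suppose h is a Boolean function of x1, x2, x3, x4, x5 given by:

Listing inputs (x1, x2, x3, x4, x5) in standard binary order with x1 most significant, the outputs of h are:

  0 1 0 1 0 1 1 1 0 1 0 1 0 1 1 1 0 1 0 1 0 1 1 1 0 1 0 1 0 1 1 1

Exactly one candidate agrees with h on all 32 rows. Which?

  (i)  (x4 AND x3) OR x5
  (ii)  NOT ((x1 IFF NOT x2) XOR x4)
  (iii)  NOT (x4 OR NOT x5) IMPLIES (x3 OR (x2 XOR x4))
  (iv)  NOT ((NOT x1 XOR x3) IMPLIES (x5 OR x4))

(ii) fails at (0,0,0,0,0): the formula yields 1, h is 0.
(iii) fails at (0,0,0,0,0): the formula yields 1, h is 0.
(iv) fails at (0,0,0,0,0): the formula yields 1, h is 0.
That leaves (i). Evaluating it on every row reproduces the table of h exactly.

i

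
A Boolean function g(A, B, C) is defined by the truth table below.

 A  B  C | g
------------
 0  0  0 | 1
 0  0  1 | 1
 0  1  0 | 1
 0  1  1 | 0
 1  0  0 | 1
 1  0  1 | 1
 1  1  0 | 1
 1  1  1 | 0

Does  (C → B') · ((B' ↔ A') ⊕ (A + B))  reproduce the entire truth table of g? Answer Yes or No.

No

Check the formula against g row by row:
  A=0, B=0, C=0: formula gives 1, g = 1 ✓
  A=0, B=0, C=1: formula gives 1, g = 1 ✓
  A=0, B=1, C=0: formula gives 1, g = 1 ✓
  A=0, B=1, C=1: formula gives 0, g = 0 ✓
  A=1, B=0, C=0: formula gives 1, g = 1 ✓
  …
  A=1, B=1, C=0: formula gives 0, but g = 1 ✗
Since they disagree at (1,1,0), the expression is not a correct formula for g.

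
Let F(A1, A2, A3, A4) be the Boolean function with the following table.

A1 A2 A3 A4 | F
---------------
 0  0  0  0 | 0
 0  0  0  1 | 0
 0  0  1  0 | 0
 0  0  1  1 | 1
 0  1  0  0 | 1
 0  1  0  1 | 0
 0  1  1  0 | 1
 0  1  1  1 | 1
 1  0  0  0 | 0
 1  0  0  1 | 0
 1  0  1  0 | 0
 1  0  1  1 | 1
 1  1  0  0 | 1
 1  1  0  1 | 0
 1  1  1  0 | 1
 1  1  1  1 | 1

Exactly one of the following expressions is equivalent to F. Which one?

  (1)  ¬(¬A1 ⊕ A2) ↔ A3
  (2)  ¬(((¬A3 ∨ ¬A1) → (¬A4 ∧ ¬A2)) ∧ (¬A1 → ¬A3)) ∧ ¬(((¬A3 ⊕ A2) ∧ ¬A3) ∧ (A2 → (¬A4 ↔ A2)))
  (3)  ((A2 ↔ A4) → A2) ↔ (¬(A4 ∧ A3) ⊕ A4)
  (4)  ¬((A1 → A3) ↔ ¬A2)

3

(1): at (0,0,0,0) it gives 1, but F = 0 — eliminated.
(2): at (0,0,1,0) it gives 1, but F = 0 — eliminated.
(4): at (0,0,1,1) it gives 0, but F = 1 — eliminated.
That leaves (3). Evaluating it on every row reproduces the table of F exactly.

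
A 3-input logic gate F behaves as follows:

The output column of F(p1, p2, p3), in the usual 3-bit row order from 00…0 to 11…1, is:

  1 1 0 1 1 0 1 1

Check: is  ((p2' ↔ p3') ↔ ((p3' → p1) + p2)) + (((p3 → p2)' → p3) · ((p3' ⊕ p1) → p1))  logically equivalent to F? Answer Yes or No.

No

Test each input against both F and the formula:
  p1=0, p2=0, p3=0: formula gives 0, but F = 1 ✗
A single disagreement suffices: at (0,0,0) they differ, so the formula does not compute F.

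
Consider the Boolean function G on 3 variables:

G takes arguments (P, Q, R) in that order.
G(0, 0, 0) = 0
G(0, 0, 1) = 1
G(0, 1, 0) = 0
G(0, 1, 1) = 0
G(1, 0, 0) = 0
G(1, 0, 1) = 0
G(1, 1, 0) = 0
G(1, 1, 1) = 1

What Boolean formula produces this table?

Collect the rows where G=1 — (0,0,1), (1,1,1) — and write one minterm per row: ¬P·¬Q·R, P·Q·R. Their union (logical OR) reproduces the table exactly.

G(P, Q, R) = ((NOT P AND NOT Q) AND R) OR ((P AND Q) AND R)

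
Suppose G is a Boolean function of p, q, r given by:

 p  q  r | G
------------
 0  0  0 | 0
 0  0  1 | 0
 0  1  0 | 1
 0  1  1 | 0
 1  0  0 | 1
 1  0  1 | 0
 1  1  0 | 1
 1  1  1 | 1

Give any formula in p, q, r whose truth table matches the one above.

G(p, q, r) = ((((NOT p AND q) AND NOT r) OR ((p AND NOT q) AND NOT r)) OR ((p AND q) AND NOT r)) OR ((p AND q) AND r)

G=1 on 4 inputs: (0,1,0), (1,0,0), (1,1,0), (1,1,1). Reading each as a conjunction of literals (¬p·q·¬r, p·¬q·¬r, p·q·¬r, p·q·r) and taking the OR gives the canonical DNF.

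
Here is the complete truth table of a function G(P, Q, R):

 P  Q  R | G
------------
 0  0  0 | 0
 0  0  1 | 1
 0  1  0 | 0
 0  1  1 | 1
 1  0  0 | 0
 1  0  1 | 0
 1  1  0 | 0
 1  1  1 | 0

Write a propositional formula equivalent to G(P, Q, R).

G=1 on 2 inputs: (0,0,1), (0,1,1). Reading each as a conjunction of literals (¬P·¬Q·R, ¬P·Q·R) and taking the OR gives the canonical DNF.

G(P, Q, R) = ((not P and not Q) and R) or ((not P and Q) and R)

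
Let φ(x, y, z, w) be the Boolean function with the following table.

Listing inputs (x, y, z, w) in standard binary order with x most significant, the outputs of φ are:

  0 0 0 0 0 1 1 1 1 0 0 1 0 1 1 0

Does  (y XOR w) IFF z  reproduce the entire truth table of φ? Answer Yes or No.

No

Test each input against both φ and the formula:
  x=0, y=0, z=0, w=0: formula gives 1, but φ = 0 ✗
A single disagreement suffices: at (0,0,0,0) they differ, so the formula does not compute φ.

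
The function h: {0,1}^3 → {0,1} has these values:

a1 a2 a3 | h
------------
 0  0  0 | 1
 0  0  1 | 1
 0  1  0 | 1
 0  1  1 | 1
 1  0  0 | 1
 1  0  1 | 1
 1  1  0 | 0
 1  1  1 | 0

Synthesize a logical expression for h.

h(a1, a2, a3) = (((a1 · a2) · a3') + ((a1 · a2) · a3))'

The 0-rows are (1,1,0), (1,1,1). Take each as a conjunction (a1·a2·¬a3, a1·a2·a3), form their disjunction, and complement — that gives a formula that is 1 everywhere h is.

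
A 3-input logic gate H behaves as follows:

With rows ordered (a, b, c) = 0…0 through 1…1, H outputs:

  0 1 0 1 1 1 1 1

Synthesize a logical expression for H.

H(a, b, c) = NOT (((NOT a AND NOT b) AND NOT c) OR ((NOT a AND b) AND NOT c))

There are just 2 zero rows: (0,0,0), (0,1,0). Their minterms are ¬a·¬b·¬c, ¬a·b·¬c; the OR of those covers precisely the 0-outputs, and negating it yields H.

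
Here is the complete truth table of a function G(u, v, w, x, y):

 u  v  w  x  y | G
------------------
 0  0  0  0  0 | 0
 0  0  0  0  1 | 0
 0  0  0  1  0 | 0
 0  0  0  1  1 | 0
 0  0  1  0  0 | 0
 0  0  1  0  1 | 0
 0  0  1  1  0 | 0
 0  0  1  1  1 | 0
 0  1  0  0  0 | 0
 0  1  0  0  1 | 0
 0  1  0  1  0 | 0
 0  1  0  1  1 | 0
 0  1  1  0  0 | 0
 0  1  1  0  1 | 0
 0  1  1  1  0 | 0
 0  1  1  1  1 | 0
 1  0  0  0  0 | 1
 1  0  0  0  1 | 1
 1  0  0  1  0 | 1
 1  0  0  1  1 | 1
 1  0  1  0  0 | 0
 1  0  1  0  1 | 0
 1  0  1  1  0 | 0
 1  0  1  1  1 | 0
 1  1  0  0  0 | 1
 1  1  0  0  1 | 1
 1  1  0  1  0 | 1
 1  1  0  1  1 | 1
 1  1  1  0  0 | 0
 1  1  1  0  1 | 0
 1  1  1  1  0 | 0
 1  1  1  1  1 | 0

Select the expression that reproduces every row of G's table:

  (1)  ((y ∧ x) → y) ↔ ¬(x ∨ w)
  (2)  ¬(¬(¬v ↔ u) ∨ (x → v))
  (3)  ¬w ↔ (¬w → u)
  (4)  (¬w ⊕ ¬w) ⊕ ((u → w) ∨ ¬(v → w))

3

(1) fails at (0,0,0,0,0): the formula yields 1, G is 0.
(2) fails at (1,0,0,0,0): the formula yields 0, G is 1.
(4) fails at (0,0,0,0,0): the formula yields 1, G is 0.
That leaves (3). Evaluating it on every row reproduces the table of G exactly.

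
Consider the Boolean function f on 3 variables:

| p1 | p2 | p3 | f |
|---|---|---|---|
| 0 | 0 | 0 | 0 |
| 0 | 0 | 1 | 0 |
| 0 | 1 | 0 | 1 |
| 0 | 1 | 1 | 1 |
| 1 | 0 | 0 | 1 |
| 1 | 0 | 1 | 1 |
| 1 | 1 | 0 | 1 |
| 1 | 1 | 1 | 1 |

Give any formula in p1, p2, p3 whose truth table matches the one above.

f(p1, p2, p3) = not (((not p1 and not p2) and not p3) or ((not p1 and not p2) and p3))

The 0-rows are (0,0,0), (0,0,1). Take each as a conjunction (¬p1·¬p2·¬p3, ¬p1·¬p2·p3), form their disjunction, and complement — that gives a formula that is 1 everywhere f is.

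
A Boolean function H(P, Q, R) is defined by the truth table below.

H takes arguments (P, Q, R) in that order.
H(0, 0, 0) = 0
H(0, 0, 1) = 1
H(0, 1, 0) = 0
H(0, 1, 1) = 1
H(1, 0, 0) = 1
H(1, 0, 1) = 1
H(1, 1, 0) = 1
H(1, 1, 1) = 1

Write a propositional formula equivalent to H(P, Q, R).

The 0-rows are (0,0,0), (0,1,0). Take each as a conjunction (¬P·¬Q·¬R, ¬P·Q·¬R), form their disjunction, and complement — that gives a formula that is 1 everywhere H is.

H(P, Q, R) = ~(((~P & ~Q) & ~R) | ((~P & Q) & ~R))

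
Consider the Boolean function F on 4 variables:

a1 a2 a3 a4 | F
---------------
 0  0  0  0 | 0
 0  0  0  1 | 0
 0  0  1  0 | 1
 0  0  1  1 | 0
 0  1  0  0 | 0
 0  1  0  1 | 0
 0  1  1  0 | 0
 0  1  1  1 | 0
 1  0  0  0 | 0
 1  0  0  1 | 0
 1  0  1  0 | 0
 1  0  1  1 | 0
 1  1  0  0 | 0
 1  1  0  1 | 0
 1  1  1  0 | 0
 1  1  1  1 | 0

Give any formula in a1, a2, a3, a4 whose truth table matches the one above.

F(a1, a2, a3, a4) = ((¬a1 ∧ ¬a2) ∧ a3) ∧ ¬a4

Only row (0,0,1,0) gives 1. That row's minterm ¬a1·¬a2·a3·¬a4 is F directly.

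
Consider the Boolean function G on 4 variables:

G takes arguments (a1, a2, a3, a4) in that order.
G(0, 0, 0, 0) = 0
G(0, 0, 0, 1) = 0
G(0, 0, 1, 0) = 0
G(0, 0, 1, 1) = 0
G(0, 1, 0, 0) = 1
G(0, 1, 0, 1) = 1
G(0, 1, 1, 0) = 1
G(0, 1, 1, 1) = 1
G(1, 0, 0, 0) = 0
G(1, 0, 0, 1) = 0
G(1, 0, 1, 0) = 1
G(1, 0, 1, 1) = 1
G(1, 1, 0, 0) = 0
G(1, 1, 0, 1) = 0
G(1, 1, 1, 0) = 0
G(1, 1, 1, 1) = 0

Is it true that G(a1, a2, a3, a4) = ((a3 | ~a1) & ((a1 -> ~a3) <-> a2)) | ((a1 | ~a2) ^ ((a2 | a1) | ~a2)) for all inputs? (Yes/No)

Yes

Evaluate ((a3 | ~a1) & ((a1 -> ~a3) <-> a2)) | ((a1 | ~a2) ^ ((a2 | a1) | ~a2)) on each row and compare to G:
  a1=0, a2=0, a3=0, a4=0: formula gives 0, G = 0 ✓
  a1=0, a2=0, a3=0, a4=1: formula gives 0, G = 0 ✓
  a1=0, a2=0, a3=1, a4=0: formula gives 0, G = 0 ✓
  a1=0, a2=0, a3=1, a4=1: formula gives 0, G = 0 ✓
  …and likewise for the remaining 12 rows.
Every row agrees, so the formula is equivalent.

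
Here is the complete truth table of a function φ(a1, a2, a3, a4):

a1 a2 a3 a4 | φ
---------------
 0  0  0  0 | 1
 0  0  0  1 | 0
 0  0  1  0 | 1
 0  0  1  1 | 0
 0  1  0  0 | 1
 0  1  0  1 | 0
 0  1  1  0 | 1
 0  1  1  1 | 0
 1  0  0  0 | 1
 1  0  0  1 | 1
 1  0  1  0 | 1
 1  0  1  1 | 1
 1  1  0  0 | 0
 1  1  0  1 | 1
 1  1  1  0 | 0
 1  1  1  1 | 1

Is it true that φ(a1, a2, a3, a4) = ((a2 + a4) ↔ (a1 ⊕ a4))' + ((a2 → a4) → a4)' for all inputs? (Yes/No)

Evaluate ((a2 + a4) ↔ (a1 ⊕ a4))' + ((a2 → a4) → a4)' on each row and compare to φ:
  a1=0, a2=0, a3=0, a4=0: formula gives 1, φ = 1 ✓
  a1=0, a2=0, a3=0, a4=1: formula gives 0, φ = 0 ✓
  a1=0, a2=0, a3=1, a4=0: formula gives 1, φ = 1 ✓
  a1=0, a2=0, a3=1, a4=1: formula gives 0, φ = 0 ✓
  …and likewise for the remaining 12 rows.
All 16 rows match — the expression computes φ exactly.

Yes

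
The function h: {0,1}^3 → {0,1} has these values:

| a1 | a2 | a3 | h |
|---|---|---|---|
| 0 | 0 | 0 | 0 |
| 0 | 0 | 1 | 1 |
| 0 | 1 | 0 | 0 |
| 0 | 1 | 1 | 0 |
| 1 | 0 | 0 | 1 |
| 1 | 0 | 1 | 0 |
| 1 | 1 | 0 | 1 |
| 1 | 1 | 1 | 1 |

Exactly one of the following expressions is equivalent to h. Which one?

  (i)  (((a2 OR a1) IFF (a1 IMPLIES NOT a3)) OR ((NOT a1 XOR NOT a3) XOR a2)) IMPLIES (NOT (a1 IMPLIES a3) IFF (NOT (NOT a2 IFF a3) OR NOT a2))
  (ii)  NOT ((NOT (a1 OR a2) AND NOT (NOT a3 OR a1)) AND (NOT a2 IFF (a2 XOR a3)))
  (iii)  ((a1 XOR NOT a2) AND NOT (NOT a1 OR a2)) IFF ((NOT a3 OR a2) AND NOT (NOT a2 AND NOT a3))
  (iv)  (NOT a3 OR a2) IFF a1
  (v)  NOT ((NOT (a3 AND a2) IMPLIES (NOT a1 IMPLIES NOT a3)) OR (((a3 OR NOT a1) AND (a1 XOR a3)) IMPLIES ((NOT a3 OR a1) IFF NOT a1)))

iv

(i) disagrees with h on (0,0,0) (formula → 1, table → 0); rule it out.
(ii) disagrees with h on (0,0,0) (formula → 1, table → 0); rule it out.
(iii) disagrees with h on (0,0,0) (formula → 1, table → 0); rule it out.
(v) disagrees with h on (1,0,0) (formula → 0, table → 1); rule it out.
(iv) is the remaining candidate, and it agrees with h on all 8 inputs.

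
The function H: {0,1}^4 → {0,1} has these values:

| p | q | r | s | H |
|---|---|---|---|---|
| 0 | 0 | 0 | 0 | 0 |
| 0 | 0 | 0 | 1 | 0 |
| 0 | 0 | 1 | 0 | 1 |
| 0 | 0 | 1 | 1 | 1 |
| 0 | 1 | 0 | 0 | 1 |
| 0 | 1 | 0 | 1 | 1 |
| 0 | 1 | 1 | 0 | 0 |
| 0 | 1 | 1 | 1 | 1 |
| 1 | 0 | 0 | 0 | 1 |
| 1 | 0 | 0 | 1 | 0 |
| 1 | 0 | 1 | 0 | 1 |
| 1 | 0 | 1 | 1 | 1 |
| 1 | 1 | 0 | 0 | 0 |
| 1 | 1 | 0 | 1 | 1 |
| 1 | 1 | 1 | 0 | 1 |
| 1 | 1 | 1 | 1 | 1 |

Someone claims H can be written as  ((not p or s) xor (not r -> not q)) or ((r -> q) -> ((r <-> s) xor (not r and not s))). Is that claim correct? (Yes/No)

Yes

Evaluate ((not p or s) xor (not r -> not q)) or ((r -> q) -> ((r <-> s) xor (not r and not s))) on each row and compare to H:
  p=0, q=0, r=0, s=0: formula gives 0, H = 0 ✓
  p=0, q=0, r=0, s=1: formula gives 0, H = 0 ✓
  p=0, q=0, r=1, s=0: formula gives 1, H = 1 ✓
  p=0, q=0, r=1, s=1: formula gives 1, H = 1 ✓
  … (the remaining 12 rows also agree.)
No disagreement on any input; they are logically equivalent.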